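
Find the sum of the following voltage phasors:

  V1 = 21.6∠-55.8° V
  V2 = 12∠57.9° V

Step 1 — Convert each phasor to rectangular form:
  V1 = 21.6·(cos(-55.8°) + j·sin(-55.8°)) = 12.14 - j17.86 V
  V2 = 12·(cos(57.9°) + j·sin(57.9°)) = 6.377 + j10.17 V
Step 2 — Sum components: V_total = 18.52 - j7.699 V.
Step 3 — Convert to polar: |V_total| = 20.05 V, ∠V_total = -22.6°.

V_total = 20.05∠-22.6° V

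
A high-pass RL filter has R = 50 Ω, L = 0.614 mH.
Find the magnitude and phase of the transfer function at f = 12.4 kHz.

Step 1 — Angular frequency: ω = 2π·1.24e+04 = 7.791e+04 rad/s.
Step 2 — Transfer function: H(jω) = jωL/(R + jωL).
Step 3 — Numerator jωL = j·47.84; denominator R + jωL = 50 + j47.84.
Step 4 — H = 0.4779 + j0.4995.
Step 5 — Magnitude: |H| = 0.6913 (-3.2 dB); phase: φ = 46.3°.

|H| = 0.6913 (-3.2 dB), φ = 46.3°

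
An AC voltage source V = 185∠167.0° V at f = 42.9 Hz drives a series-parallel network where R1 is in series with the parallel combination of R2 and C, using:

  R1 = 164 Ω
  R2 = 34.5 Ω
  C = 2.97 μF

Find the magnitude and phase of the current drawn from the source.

Step 1 — Angular frequency: ω = 2π·f = 2π·42.9 = 269.5 rad/s.
Step 2 — Component impedances:
  R1: Z = R = 164 Ω
  R2: Z = R = 34.5 Ω
  C: Z = 1/(jωC) = -j/(ω·C) = 0 - j1249 Ω
Step 3 — Parallel branch: R2 || C = 1/(1/R2 + 1/C) = 34.47 - j0.9521 Ω.
Step 4 — Series with R1: Z_total = R1 + (R2 || C) = 198.5 - j0.9521 Ω = 198.5∠-0.3° Ω.
Step 5 — Source phasor: V = 185∠167.0° V = -180.3 + j41.62 V.
Step 6 — Ohm's law: I = V / Z_total = (-180.3 + j41.62) / (198.5 - j0.9521) = -0.9092 + j0.2053 A.
Step 7 — Convert to polar: |I| = 0.9321 A, ∠I = 167.3°.

I = 0.9321∠167.3° A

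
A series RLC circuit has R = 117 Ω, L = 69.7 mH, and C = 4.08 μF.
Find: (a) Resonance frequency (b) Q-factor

Step 1 — Resonance condition Im(Z)=0 gives ω₀ = 1/√(LC).
Step 2 — ω₀ = 1/√(0.0697·4.08e-06) = 1875 rad/s.
Step 3 — f₀ = ω₀/(2π) = 298.5 Hz.
Step 4 — Series Q: Q = ω₀L/R = 1875·0.0697/117 = 1.117.

(a) f₀ = 298.5 Hz  (b) Q = 1.117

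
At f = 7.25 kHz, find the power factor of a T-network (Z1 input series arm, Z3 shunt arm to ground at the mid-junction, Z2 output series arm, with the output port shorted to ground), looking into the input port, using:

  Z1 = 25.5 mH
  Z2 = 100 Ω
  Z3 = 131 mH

Step 1 — Angular frequency: ω = 2π·f = 2π·7250 = 4.555e+04 rad/s.
Step 2 — Component impedances:
  Z1: Z = jωL = j·4.555e+04·0.0255 = 0 + j1162 Ω
  Z2: Z = R = 100 Ω
  Z3: Z = jωL = j·4.555e+04·0.131 = 0 + j5967 Ω
Step 3 — With the output port shorted to ground, the output series arm Z2 runs from the junction to ground; the shunt arm Z3 also runs from the junction to ground. They appear in parallel: Z3 || Z2 = 99.97 + j1.675 Ω.
Step 4 — Series with input arm Z1: Z_in = Z1 + (Z3 || Z2) = 99.97 + j1163 Ω = 1168∠85.1° Ω.
Step 5 — Power factor: PF = cos(φ) = Re(Z)/|Z| = 99.972/1167.6 = 0.08562.
Step 6 — Type: Im(Z) = 1163 ⇒ lagging (phase φ = 85.1°).

PF = 0.08562 (lagging, φ = 85.1°)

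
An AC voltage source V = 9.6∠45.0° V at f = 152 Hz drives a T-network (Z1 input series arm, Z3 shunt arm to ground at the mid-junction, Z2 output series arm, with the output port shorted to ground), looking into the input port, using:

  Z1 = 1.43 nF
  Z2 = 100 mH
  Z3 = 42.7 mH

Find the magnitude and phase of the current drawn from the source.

Step 1 — Angular frequency: ω = 2π·f = 2π·152 = 955 rad/s.
Step 2 — Component impedances:
  Z1: Z = 1/(jωC) = -j/(ω·C) = 0 - j7.322e+05 Ω
  Z2: Z = jωL = j·955·0.1 = 0 + j95.5 Ω
  Z3: Z = jωL = j·955·0.0427 = 0 + j40.78 Ω
Step 3 — With the output port shorted to ground, the output series arm Z2 runs from the junction to ground; the shunt arm Z3 also runs from the junction to ground. They appear in parallel: Z3 || Z2 = 0 + j28.58 Ω.
Step 4 — Series with input arm Z1: Z_in = Z1 + (Z3 || Z2) = 0 - j7.322e+05 Ω = 7.322e+05∠-90.0° Ω.
Step 5 — Source phasor: V = 9.6∠45.0° V = 6.788 + j6.788 V.
Step 6 — Ohm's law: I = V / Z_total = (6.788 + j6.788) / (0 - j7.322e+05) = -9.271e-06 + j9.271e-06 A.
Step 7 — Convert to polar: |I| = 1.311e-05 A, ∠I = 135.0°.

I = 1.311e-05∠135.0° A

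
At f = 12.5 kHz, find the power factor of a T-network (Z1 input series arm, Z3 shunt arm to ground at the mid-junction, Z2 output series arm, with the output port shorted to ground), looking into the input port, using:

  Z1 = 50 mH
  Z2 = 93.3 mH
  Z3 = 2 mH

Step 1 — Angular frequency: ω = 2π·f = 2π·1.25e+04 = 7.854e+04 rad/s.
Step 2 — Component impedances:
  Z1: Z = jωL = j·7.854e+04·0.05 = 0 + j3927 Ω
  Z2: Z = jωL = j·7.854e+04·0.0933 = 0 + j7328 Ω
  Z3: Z = jωL = j·7.854e+04·0.002 = 0 + j157.1 Ω
Step 3 — With the output port shorted to ground, the output series arm Z2 runs from the junction to ground; the shunt arm Z3 also runs from the junction to ground. They appear in parallel: Z3 || Z2 = 0 + j153.8 Ω.
Step 4 — Series with input arm Z1: Z_in = Z1 + (Z3 || Z2) = 0 + j4081 Ω = 4081∠90.0° Ω.
Step 5 — Power factor: PF = cos(φ) = Re(Z)/|Z| = 0/4081 = 0.
Step 6 — Type: Im(Z) = 4081 ⇒ lagging (phase φ = 90.0°).

PF = 0 (lagging, φ = 90.0°)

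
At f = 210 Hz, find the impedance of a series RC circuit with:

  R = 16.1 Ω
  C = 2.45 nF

Step 1 — Angular frequency: ω = 2π·f = 2π·210 = 1319 rad/s.
Step 2 — Component impedances:
  R: Z = R = 16.1 Ω
  C: Z = 1/(jωC) = -j/(ω·C) = 0 - j3.093e+05 Ω
Step 3 — Series combination: Z_total = R + C = 16.1 - j3.093e+05 Ω = 3.093e+05∠-90.0° Ω.

Z = 16.1 - j3.093e+05 Ω = 3.093e+05∠-90.0° Ω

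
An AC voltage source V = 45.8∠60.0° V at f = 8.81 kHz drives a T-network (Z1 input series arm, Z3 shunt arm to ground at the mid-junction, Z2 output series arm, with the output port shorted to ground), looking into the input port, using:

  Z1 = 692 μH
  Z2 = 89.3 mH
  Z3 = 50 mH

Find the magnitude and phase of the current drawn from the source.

Step 1 — Angular frequency: ω = 2π·f = 2π·8810 = 5.535e+04 rad/s.
Step 2 — Component impedances:
  Z1: Z = jωL = j·5.535e+04·0.000692 = 0 + j38.31 Ω
  Z2: Z = jωL = j·5.535e+04·0.0893 = 0 + j4943 Ω
  Z3: Z = jωL = j·5.535e+04·0.05 = 0 + j2768 Ω
Step 3 — With the output port shorted to ground, the output series arm Z2 runs from the junction to ground; the shunt arm Z3 also runs from the junction to ground. They appear in parallel: Z3 || Z2 = 0 + j1774 Ω.
Step 4 — Series with input arm Z1: Z_in = Z1 + (Z3 || Z2) = 0 + j1813 Ω = 1813∠90.0° Ω.
Step 5 — Source phasor: V = 45.8∠60.0° V = 22.9 + j39.66 V.
Step 6 — Ohm's law: I = V / Z_total = (22.9 + j39.66) / (0 + j1813) = 0.02188 - j0.01263 A.
Step 7 — Convert to polar: |I| = 0.02527 A, ∠I = -30.0°.

I = 0.02527∠-30.0° A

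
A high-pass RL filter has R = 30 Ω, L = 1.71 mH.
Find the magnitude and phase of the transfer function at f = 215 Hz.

Step 1 — Angular frequency: ω = 2π·215 = 1351 rad/s.
Step 2 — Transfer function: H(jω) = jωL/(R + jωL).
Step 3 — Numerator jωL = j·2.31; denominator R + jωL = 30 + j2.31.
Step 4 — H = 0.005894 + j0.07655.
Step 5 — Magnitude: |H| = 0.07677 (-22.3 dB); phase: φ = 85.6°.

|H| = 0.07677 (-22.3 dB), φ = 85.6°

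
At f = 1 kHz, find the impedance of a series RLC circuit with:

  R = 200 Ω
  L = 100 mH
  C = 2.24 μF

Step 1 — Angular frequency: ω = 2π·f = 2π·1000 = 6283 rad/s.
Step 2 — Component impedances:
  R: Z = R = 200 Ω
  L: Z = jωL = j·6283·0.1 = 0 + j628.3 Ω
  C: Z = 1/(jωC) = -j/(ω·C) = 0 - j71.05 Ω
Step 3 — Series combination: Z_total = R + L + C = 200 + j557.3 Ω = 592.1∠70.3° Ω.

Z = 200 + j557.3 Ω = 592.1∠70.3° Ω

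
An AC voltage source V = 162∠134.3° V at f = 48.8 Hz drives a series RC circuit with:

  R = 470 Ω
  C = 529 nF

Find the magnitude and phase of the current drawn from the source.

Step 1 — Angular frequency: ω = 2π·f = 2π·48.8 = 306.6 rad/s.
Step 2 — Component impedances:
  R: Z = R = 470 Ω
  C: Z = 1/(jωC) = -j/(ω·C) = 0 - j6165 Ω
Step 3 — Series combination: Z_total = R + C = 470 - j6165 Ω = 6183∠-85.6° Ω.
Step 4 — Source phasor: V = 162∠134.3° V = -113.1 + j115.9 V.
Step 5 — Ohm's law: I = V / Z_total = (-113.1 + j115.9) / (470 - j6165) = -0.02009 - j0.01682 A.
Step 6 — Convert to polar: |I| = 0.0262 A, ∠I = -140.1°.

I = 0.0262∠-140.1° A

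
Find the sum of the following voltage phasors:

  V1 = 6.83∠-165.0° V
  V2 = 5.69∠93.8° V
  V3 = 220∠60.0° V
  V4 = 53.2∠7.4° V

Step 1 — Convert each phasor to rectangular form:
  V1 = 6.83·(cos(-165.0°) + j·sin(-165.0°)) = -6.597 - j1.768 V
  V2 = 5.69·(cos(93.8°) + j·sin(93.8°)) = -0.3771 + j5.677 V
  V3 = 220·(cos(60.0°) + j·sin(60.0°)) = 110 + j190.5 V
  V4 = 53.2·(cos(7.4°) + j·sin(7.4°)) = 52.76 + j6.852 V
Step 2 — Sum components: V_total = 155.8 + j201.3 V.
Step 3 — Convert to polar: |V_total| = 254.5 V, ∠V_total = 52.3°.

V_total = 254.5∠52.3° V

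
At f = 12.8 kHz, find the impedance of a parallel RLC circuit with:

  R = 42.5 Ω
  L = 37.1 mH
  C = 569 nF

Step 1 — Angular frequency: ω = 2π·f = 2π·1.28e+04 = 8.042e+04 rad/s.
Step 2 — Component impedances:
  R: Z = R = 42.5 Ω
  L: Z = jωL = j·8.042e+04·0.0371 = 0 + j2984 Ω
  C: Z = 1/(jωC) = -j/(ω·C) = 0 - j21.85 Ω
Step 3 — Parallel combination: 1/Z_total = 1/R + 1/L + 1/C; Z_total = 8.99 - j17.36 Ω = 19.55∠-62.6° Ω.

Z = 8.99 - j17.36 Ω = 19.55∠-62.6° Ω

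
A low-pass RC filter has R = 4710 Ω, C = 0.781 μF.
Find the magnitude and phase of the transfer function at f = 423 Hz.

Step 1 — Angular frequency: ω = 2π·423 = 2658 rad/s.
Step 2 — Transfer function: H(jω) = 1/(1 + jωRC).
Step 3 — Denominator: 1 + jωRC = 1 + j·2658·4710·7.81e-07 = 1 + j9.777.
Step 4 — H = 0.01035 - j0.1012.
Step 5 — Magnitude: |H| = 0.1018 (-19.8 dB); phase: φ = -84.2°.

|H| = 0.1018 (-19.8 dB), φ = -84.2°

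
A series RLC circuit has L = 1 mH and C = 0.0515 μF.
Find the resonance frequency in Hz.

Step 1 — Resonance condition Im(Z)=0 gives ω₀ = 1/√(LC).
Step 2 — ω₀ = 1/√(0.001·5.15e-08) = 1.393e+05 rad/s.
Step 3 — f₀ = ω₀/(2π) = 2.218e+04 Hz.

f₀ = 2.218e+04 Hz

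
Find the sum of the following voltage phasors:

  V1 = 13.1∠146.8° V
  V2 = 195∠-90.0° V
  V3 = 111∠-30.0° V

Step 1 — Convert each phasor to rectangular form:
  V1 = 13.1·(cos(146.8°) + j·sin(146.8°)) = -10.96 + j7.173 V
  V2 = 195·(cos(-90.0°) + j·sin(-90.0°)) = 0 - j195 V
  V3 = 111·(cos(-30.0°) + j·sin(-30.0°)) = 96.13 - j55.5 V
Step 2 — Sum components: V_total = 85.17 - j243.3 V.
Step 3 — Convert to polar: |V_total| = 257.8 V, ∠V_total = -70.7°.

V_total = 257.8∠-70.7° V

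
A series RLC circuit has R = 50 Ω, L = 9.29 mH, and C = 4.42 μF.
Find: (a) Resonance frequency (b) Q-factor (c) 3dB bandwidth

Step 1 — Resonance condition Im(Z)=0 gives ω₀ = 1/√(LC).
Step 2 — ω₀ = 1/√(0.00929·4.42e-06) = 4935 rad/s.
Step 3 — f₀ = ω₀/(2π) = 785.4 Hz.
Step 4 — Series Q: Q = ω₀L/R = 4935·0.00929/50 = 0.9169.
Step 5 — 3dB bandwidth: Δω = ω₀/Q = 5382 rad/s; BW = Δω/(2π) = 856.6 Hz.

(a) f₀ = 785.4 Hz  (b) Q = 0.9169  (c) BW = 856.6 Hz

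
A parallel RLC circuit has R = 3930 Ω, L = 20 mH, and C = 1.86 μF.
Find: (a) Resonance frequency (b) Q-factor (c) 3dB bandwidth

Step 1 — Resonance: ω₀ = 1/√(LC) = 1/√(0.02·1.86e-06) = 5185 rad/s.
Step 2 — f₀ = ω₀/(2π) = 825.2 Hz.
Step 3 — Parallel Q: Q = R/(ω₀L) = 3930/(5185·0.02) = 37.9.
Step 4 — Bandwidth: Δω = ω₀/Q = 136.8 rad/s; BW = Δω/(2π) = 21.77 Hz.

(a) f₀ = 825.2 Hz  (b) Q = 37.9  (c) BW = 21.77 Hz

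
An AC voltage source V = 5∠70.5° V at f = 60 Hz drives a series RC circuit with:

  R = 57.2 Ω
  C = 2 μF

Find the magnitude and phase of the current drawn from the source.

Step 1 — Angular frequency: ω = 2π·f = 2π·60 = 377 rad/s.
Step 2 — Component impedances:
  R: Z = R = 57.2 Ω
  C: Z = 1/(jωC) = -j/(ω·C) = 0 - j1326 Ω
Step 3 — Series combination: Z_total = R + C = 57.2 - j1326 Ω = 1328∠-87.5° Ω.
Step 4 — Source phasor: V = 5∠70.5° V = 1.669 + j4.713 V.
Step 5 — Ohm's law: I = V / Z_total = (1.669 + j4.713) / (57.2 - j1326) = -0.003493 + j0.001409 A.
Step 6 — Convert to polar: |I| = 0.003766 A, ∠I = 158.0°.

I = 0.003766∠158.0° A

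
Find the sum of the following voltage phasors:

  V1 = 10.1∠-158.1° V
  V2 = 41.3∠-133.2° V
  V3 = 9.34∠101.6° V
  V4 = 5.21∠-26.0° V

Step 1 — Convert each phasor to rectangular form:
  V1 = 10.1·(cos(-158.1°) + j·sin(-158.1°)) = -9.371 - j3.767 V
  V2 = 41.3·(cos(-133.2°) + j·sin(-133.2°)) = -28.27 - j30.11 V
  V3 = 9.34·(cos(101.6°) + j·sin(101.6°)) = -1.878 + j9.149 V
  V4 = 5.21·(cos(-26.0°) + j·sin(-26.0°)) = 4.683 - j2.284 V
Step 2 — Sum components: V_total = -34.84 - j27.01 V.
Step 3 — Convert to polar: |V_total| = 44.08 V, ∠V_total = -142.2°.

V_total = 44.08∠-142.2° V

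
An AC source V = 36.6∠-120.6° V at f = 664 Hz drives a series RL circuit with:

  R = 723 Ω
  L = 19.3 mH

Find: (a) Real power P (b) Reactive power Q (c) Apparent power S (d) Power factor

Step 1 — Angular frequency: ω = 2π·f = 2π·664 = 4172 rad/s.
Step 2 — Component impedances:
  R: Z = R = 723 Ω
  L: Z = jωL = j·4172·0.0193 = 0 + j80.52 Ω
Step 3 — Series combination: Z_total = R + L = 723 + j80.52 Ω = 727.5∠6.4° Ω.
Step 4 — Source phasor: V = 36.6∠-120.6° V = -18.63 - j31.5 V.
Step 5 — Current: I = V / Z = -0.03025 - j0.0402 A = 0.05031∠-127.0° A.
Step 6 — Complex power: S = V·I* = 1.83 + j0.2038 VA.
Step 7 — Real power: P = Re(S) = 1.83 W.
Step 8 — Reactive power: Q = Im(S) = 0.2038 VAR.
Step 9 — Apparent power: |S| = 1.841 VA.
Step 10 — Power factor: PF = P/|S| = 0.9939 (lagging).

(a) P = 1.83 W  (b) Q = 0.2038 VAR  (c) S = 1.841 VA  (d) PF = 0.9939 (lagging)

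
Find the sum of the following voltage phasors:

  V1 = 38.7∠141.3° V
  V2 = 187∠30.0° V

Step 1 — Convert each phasor to rectangular form:
  V1 = 38.7·(cos(141.3°) + j·sin(141.3°)) = -30.2 + j24.2 V
  V2 = 187·(cos(30.0°) + j·sin(30.0°)) = 161.9 + j93.5 V
Step 2 — Sum components: V_total = 131.7 + j117.7 V.
Step 3 — Convert to polar: |V_total| = 176.7 V, ∠V_total = 41.8°.

V_total = 176.7∠41.8° V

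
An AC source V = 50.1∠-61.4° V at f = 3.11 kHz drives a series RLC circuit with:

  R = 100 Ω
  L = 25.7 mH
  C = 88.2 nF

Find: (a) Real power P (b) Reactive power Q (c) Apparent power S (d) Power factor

Step 1 — Angular frequency: ω = 2π·f = 2π·3110 = 1.954e+04 rad/s.
Step 2 — Component impedances:
  R: Z = R = 100 Ω
  L: Z = jωL = j·1.954e+04·0.0257 = 0 + j502.2 Ω
  C: Z = 1/(jωC) = -j/(ω·C) = 0 - j580.2 Ω
Step 3 — Series combination: Z_total = R + L + C = 100 - j78.02 Ω = 126.8∠-38.0° Ω.
Step 4 — Source phasor: V = 50.1∠-61.4° V = 23.98 - j43.99 V.
Step 5 — Current: I = V / Z = 0.3624 - j0.1571 A = 0.395∠-23.4° A.
Step 6 — Complex power: S = V·I* = 15.6 - j12.17 VA.
Step 7 — Real power: P = Re(S) = 15.6 W.
Step 8 — Reactive power: Q = Im(S) = -12.17 VAR.
Step 9 — Apparent power: |S| = 19.79 VA.
Step 10 — Power factor: PF = P/|S| = 0.7884 (leading).

(a) P = 15.6 W  (b) Q = -12.17 VAR  (c) S = 19.79 VA  (d) PF = 0.7884 (leading)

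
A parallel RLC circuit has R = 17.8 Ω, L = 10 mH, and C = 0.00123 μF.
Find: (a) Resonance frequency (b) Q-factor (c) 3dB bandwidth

Step 1 — Resonance: ω₀ = 1/√(LC) = 1/√(0.01·1.23e-09) = 2.851e+05 rad/s.
Step 2 — f₀ = ω₀/(2π) = 4.538e+04 Hz.
Step 3 — Parallel Q: Q = R/(ω₀L) = 17.8/(2.851e+05·0.01) = 0.006243.
Step 4 — Bandwidth: Δω = ω₀/Q = 4.567e+07 rad/s; BW = Δω/(2π) = 7.269e+06 Hz.

(a) f₀ = 4.538e+04 Hz  (b) Q = 0.006243  (c) BW = 7.269e+06 Hz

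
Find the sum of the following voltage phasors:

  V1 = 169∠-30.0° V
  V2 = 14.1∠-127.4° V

Step 1 — Convert each phasor to rectangular form:
  V1 = 169·(cos(-30.0°) + j·sin(-30.0°)) = 146.4 - j84.5 V
  V2 = 14.1·(cos(-127.4°) + j·sin(-127.4°)) = -8.564 - j11.2 V
Step 2 — Sum components: V_total = 137.8 - j95.7 V.
Step 3 — Convert to polar: |V_total| = 167.8 V, ∠V_total = -34.8°.

V_total = 167.8∠-34.8° V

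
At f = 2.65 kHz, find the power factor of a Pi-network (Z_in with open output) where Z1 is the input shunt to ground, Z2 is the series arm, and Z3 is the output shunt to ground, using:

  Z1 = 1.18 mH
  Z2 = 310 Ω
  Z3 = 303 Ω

Step 1 — Angular frequency: ω = 2π·f = 2π·2650 = 1.665e+04 rad/s.
Step 2 — Component impedances:
  Z1: Z = jωL = j·1.665e+04·0.00118 = 0 + j19.65 Ω
  Z2: Z = R = 310 Ω
  Z3: Z = R = 303 Ω
Step 3 — With open output, the series arm Z2 and the output shunt Z3 appear in series to ground: Z2 + Z3 = 613 Ω.
Step 4 — Parallel with input shunt Z1: Z_in = Z1 || (Z2 + Z3) = 0.6291 + j19.63 Ω = 19.64∠88.2° Ω.
Step 5 — Power factor: PF = cos(φ) = Re(Z)/|Z| = 0.6291/19.64 = 0.03203.
Step 6 — Type: Im(Z) = 19.63 ⇒ lagging (phase φ = 88.2°).

PF = 0.03203 (lagging, φ = 88.2°)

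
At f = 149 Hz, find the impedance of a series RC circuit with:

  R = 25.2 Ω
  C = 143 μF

Step 1 — Angular frequency: ω = 2π·f = 2π·149 = 936.2 rad/s.
Step 2 — Component impedances:
  R: Z = R = 25.2 Ω
  C: Z = 1/(jωC) = -j/(ω·C) = 0 - j7.47 Ω
Step 3 — Series combination: Z_total = R + C = 25.2 - j7.47 Ω = 26.28∠-16.5° Ω.

Z = 25.2 - j7.47 Ω = 26.28∠-16.5° Ω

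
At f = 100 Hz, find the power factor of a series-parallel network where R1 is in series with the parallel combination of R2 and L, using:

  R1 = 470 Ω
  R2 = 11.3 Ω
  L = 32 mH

Step 1 — Angular frequency: ω = 2π·f = 2π·100 = 628.3 rad/s.
Step 2 — Component impedances:
  R1: Z = R = 470 Ω
  R2: Z = R = 11.3 Ω
  L: Z = jωL = j·628.3·0.032 = 0 + j20.11 Ω
Step 3 — Parallel branch: R2 || L = 1/(1/R2 + 1/L) = 8.588 + j4.826 Ω.
Step 4 — Series with R1: Z_total = R1 + (R2 || L) = 478.6 + j4.826 Ω = 478.6∠0.6° Ω.
Step 5 — Power factor: PF = cos(φ) = Re(Z)/|Z| = 478.588/478.612 = 0.9999.
Step 6 — Type: Im(Z) = 4.826 ⇒ lagging (phase φ = 0.6°).

PF = 0.9999 (lagging, φ = 0.6°)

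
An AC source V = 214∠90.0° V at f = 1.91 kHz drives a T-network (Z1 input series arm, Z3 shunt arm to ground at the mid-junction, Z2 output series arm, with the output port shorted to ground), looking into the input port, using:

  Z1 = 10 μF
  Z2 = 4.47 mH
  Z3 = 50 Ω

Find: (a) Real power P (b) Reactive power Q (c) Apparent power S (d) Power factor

Step 1 — Angular frequency: ω = 2π·f = 2π·1910 = 1.2e+04 rad/s.
Step 2 — Component impedances:
  Z1: Z = 1/(jωC) = -j/(ω·C) = 0 - j8.333 Ω
  Z2: Z = jωL = j·1.2e+04·0.00447 = 0 + j53.64 Ω
  Z3: Z = R = 50 Ω
Step 3 — With the output port shorted to ground, the output series arm Z2 runs from the junction to ground; the shunt arm Z3 also runs from the junction to ground. They appear in parallel: Z3 || Z2 = 26.76 + j24.94 Ω.
Step 4 — Series with input arm Z1: Z_in = Z1 + (Z3 || Z2) = 26.76 + j16.61 Ω = 31.49∠31.8° Ω.
Step 5 — Source phasor: V = 214∠90.0° V = 0 + j214 V.
Step 6 — Current: I = V / Z = 3.584 + j5.774 A = 6.796∠58.2° A.
Step 7 — Complex power: S = V·I* = 1236 + j766.9 VA.
Step 8 — Real power: P = Re(S) = 1236 W.
Step 9 — Reactive power: Q = Im(S) = 766.9 VAR.
Step 10 — Apparent power: |S| = 1454 VA.
Step 11 — Power factor: PF = P/|S| = 0.8497 (lagging).

(a) P = 1236 W  (b) Q = 766.9 VAR  (c) S = 1454 VA  (d) PF = 0.8497 (lagging)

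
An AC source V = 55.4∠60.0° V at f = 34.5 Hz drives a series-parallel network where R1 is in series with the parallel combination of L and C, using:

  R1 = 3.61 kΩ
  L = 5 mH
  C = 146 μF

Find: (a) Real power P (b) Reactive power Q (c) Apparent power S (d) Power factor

Step 1 — Angular frequency: ω = 2π·f = 2π·34.5 = 216.8 rad/s.
Step 2 — Component impedances:
  R1: Z = R = 3610 Ω
  L: Z = jωL = j·216.8·0.005 = 0 + j1.084 Ω
  C: Z = 1/(jωC) = -j/(ω·C) = 0 - j31.6 Ω
Step 3 — Parallel branch: L || C = 1/(1/L + 1/C) = 0 + j1.122 Ω.
Step 4 — Series with R1: Z_total = R1 + (L || C) = 3610 + j1.122 Ω = 3610∠0.0° Ω.
Step 5 — Source phasor: V = 55.4∠60.0° V = 27.7 + j47.98 V.
Step 6 — Current: I = V / Z = 0.007677 + j0.01329 A = 0.01535∠60.0° A.
Step 7 — Complex power: S = V·I* = 0.8502 + j0.0002643 VA.
Step 8 — Real power: P = Re(S) = 0.8502 W.
Step 9 — Reactive power: Q = Im(S) = 0.0002643 VAR.
Step 10 — Apparent power: |S| = 0.8502 VA.
Step 11 — Power factor: PF = P/|S| = 1 (lagging).

(a) P = 0.8502 W  (b) Q = 0.0002643 VAR  (c) S = 0.8502 VA  (d) PF = 1 (lagging)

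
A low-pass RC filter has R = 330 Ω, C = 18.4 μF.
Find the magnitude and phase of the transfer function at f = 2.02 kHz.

Step 1 — Angular frequency: ω = 2π·2020 = 1.269e+04 rad/s.
Step 2 — Transfer function: H(jω) = 1/(1 + jωRC).
Step 3 — Denominator: 1 + jωRC = 1 + j·1.269e+04·330·1.84e-05 = 1 + j77.07.
Step 4 — H = 0.0001683 - j0.01297.
Step 5 — Magnitude: |H| = 0.01297 (-37.7 dB); phase: φ = -89.3°.

|H| = 0.01297 (-37.7 dB), φ = -89.3°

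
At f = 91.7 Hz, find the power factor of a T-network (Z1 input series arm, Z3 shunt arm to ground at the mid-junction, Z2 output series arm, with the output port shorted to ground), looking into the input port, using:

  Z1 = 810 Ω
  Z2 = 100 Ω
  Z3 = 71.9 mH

Step 1 — Angular frequency: ω = 2π·f = 2π·91.7 = 576.2 rad/s.
Step 2 — Component impedances:
  Z1: Z = R = 810 Ω
  Z2: Z = R = 100 Ω
  Z3: Z = jωL = j·576.2·0.0719 = 0 + j41.43 Ω
Step 3 — With the output port shorted to ground, the output series arm Z2 runs from the junction to ground; the shunt arm Z3 also runs from the junction to ground. They appear in parallel: Z3 || Z2 = 14.65 + j35.36 Ω.
Step 4 — Series with input arm Z1: Z_in = Z1 + (Z3 || Z2) = 824.6 + j35.36 Ω = 825.4∠2.5° Ω.
Step 5 — Power factor: PF = cos(φ) = Re(Z)/|Z| = 824.65/825.41 = 0.9991.
Step 6 — Type: Im(Z) = 35.36 ⇒ lagging (phase φ = 2.5°).

PF = 0.9991 (lagging, φ = 2.5°)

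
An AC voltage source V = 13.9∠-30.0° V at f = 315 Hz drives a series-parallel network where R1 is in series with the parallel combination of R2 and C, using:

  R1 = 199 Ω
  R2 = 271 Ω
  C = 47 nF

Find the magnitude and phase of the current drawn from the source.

Step 1 — Angular frequency: ω = 2π·f = 2π·315 = 1979 rad/s.
Step 2 — Component impedances:
  R1: Z = R = 199 Ω
  R2: Z = R = 271 Ω
  C: Z = 1/(jωC) = -j/(ω·C) = 0 - j1.075e+04 Ω
Step 3 — Parallel branch: R2 || C = 1/(1/R2 + 1/C) = 270.8 - j6.827 Ω.
Step 4 — Series with R1: Z_total = R1 + (R2 || C) = 469.8 - j6.827 Ω = 469.9∠-0.8° Ω.
Step 5 — Source phasor: V = 13.9∠-30.0° V = 12.04 - j6.95 V.
Step 6 — Ohm's law: I = V / Z_total = (12.04 - j6.95) / (469.8 - j6.827) = 0.02583 - j0.01442 A.
Step 7 — Convert to polar: |I| = 0.02958 A, ∠I = -29.2°.

I = 0.02958∠-29.2° A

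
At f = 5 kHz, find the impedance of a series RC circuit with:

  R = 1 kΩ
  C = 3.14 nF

Step 1 — Angular frequency: ω = 2π·f = 2π·5000 = 3.142e+04 rad/s.
Step 2 — Component impedances:
  R: Z = R = 1000 Ω
  C: Z = 1/(jωC) = -j/(ω·C) = 0 - j1.014e+04 Ω
Step 3 — Series combination: Z_total = R + C = 1000 - j1.014e+04 Ω = 1.019e+04∠-84.4° Ω.

Z = 1000 - j1.014e+04 Ω = 1.019e+04∠-84.4° Ω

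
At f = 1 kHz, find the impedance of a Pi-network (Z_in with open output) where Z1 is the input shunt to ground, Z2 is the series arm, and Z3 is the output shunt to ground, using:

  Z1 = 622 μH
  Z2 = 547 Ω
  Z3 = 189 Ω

Step 1 — Angular frequency: ω = 2π·f = 2π·1000 = 6283 rad/s.
Step 2 — Component impedances:
  Z1: Z = jωL = j·6283·0.000622 = 0 + j3.908 Ω
  Z2: Z = R = 547 Ω
  Z3: Z = R = 189 Ω
Step 3 — With open output, the series arm Z2 and the output shunt Z3 appear in series to ground: Z2 + Z3 = 736 Ω.
Step 4 — Parallel with input shunt Z1: Z_in = Z1 || (Z2 + Z3) = 0.02075 + j3.908 Ω = 3.908∠89.7° Ω.

Z = 0.02075 + j3.908 Ω = 3.908∠89.7° Ω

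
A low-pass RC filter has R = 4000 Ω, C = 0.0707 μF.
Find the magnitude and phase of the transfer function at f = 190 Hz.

Step 1 — Angular frequency: ω = 2π·190 = 1194 rad/s.
Step 2 — Transfer function: H(jω) = 1/(1 + jωRC).
Step 3 — Denominator: 1 + jωRC = 1 + j·1194·4000·7.07e-08 = 1 + j0.3376.
Step 4 — H = 0.8977 - j0.3031.
Step 5 — Magnitude: |H| = 0.9475 (-0.5 dB); phase: φ = -18.7°.

|H| = 0.9475 (-0.5 dB), φ = -18.7°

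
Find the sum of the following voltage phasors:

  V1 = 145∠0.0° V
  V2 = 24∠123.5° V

Step 1 — Convert each phasor to rectangular form:
  V1 = 145·(cos(0.0°) + j·sin(0.0°)) = 145 V
  V2 = 24·(cos(123.5°) + j·sin(123.5°)) = -13.25 + j20.01 V
Step 2 — Sum components: V_total = 131.8 + j20.01 V.
Step 3 — Convert to polar: |V_total| = 133.3 V, ∠V_total = 8.6°.

V_total = 133.3∠8.6° V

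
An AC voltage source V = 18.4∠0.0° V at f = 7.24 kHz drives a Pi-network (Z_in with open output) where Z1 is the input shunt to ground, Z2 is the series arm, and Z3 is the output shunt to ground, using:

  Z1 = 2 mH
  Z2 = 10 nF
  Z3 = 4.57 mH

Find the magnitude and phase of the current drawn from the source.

Step 1 — Angular frequency: ω = 2π·f = 2π·7240 = 4.549e+04 rad/s.
Step 2 — Component impedances:
  Z1: Z = jωL = j·4.549e+04·0.002 = 0 + j90.98 Ω
  Z2: Z = 1/(jωC) = -j/(ω·C) = 0 - j2198 Ω
  Z3: Z = jωL = j·4.549e+04·0.00457 = 0 + j207.9 Ω
Step 3 — With open output, the series arm Z2 and the output shunt Z3 appear in series to ground: Z2 + Z3 = 0 - j1990 Ω.
Step 4 — Parallel with input shunt Z1: Z_in = Z1 || (Z2 + Z3) = 0 + j95.34 Ω = 95.34∠90.0° Ω.
Step 5 — Source phasor: V = 18.4∠0.0° V = 18.4 V.
Step 6 — Ohm's law: I = V / Z_total = (18.4) / (0 + j95.34) = 0 - j0.193 A.
Step 7 — Convert to polar: |I| = 0.193 A, ∠I = -90.0°.

I = 0.193∠-90.0° A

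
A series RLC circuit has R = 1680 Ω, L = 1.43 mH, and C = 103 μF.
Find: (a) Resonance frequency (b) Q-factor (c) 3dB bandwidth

Step 1 — Resonance: ω₀ = 1/√(LC) = 1/√(0.00143·0.000103) = 2606 rad/s.
Step 2 — f₀ = ω₀/(2π) = 414.7 Hz.
Step 3 — Series Q: Q = ω₀L/R = 2606·0.00143/1680 = 0.002218.
Step 4 — Bandwidth: Δω = ω₀/Q = 1.175e+06 rad/s; BW = Δω/(2π) = 1.87e+05 Hz.

(a) f₀ = 414.7 Hz  (b) Q = 0.002218  (c) BW = 1.87e+05 Hz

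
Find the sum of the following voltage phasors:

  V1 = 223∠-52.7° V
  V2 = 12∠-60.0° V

Step 1 — Convert each phasor to rectangular form:
  V1 = 223·(cos(-52.7°) + j·sin(-52.7°)) = 135.1 - j177.4 V
  V2 = 12·(cos(-60.0°) + j·sin(-60.0°)) = 6 - j10.39 V
Step 2 — Sum components: V_total = 141.1 - j187.8 V.
Step 3 — Convert to polar: |V_total| = 234.9 V, ∠V_total = -53.1°.

V_total = 234.9∠-53.1° V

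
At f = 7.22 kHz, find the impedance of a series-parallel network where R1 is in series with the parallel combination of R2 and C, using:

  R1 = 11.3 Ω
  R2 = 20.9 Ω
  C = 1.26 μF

Step 1 — Angular frequency: ω = 2π·f = 2π·7220 = 4.536e+04 rad/s.
Step 2 — Component impedances:
  R1: Z = R = 11.3 Ω
  R2: Z = R = 20.9 Ω
  C: Z = 1/(jωC) = -j/(ω·C) = 0 - j17.49 Ω
Step 3 — Parallel branch: R2 || C = 1/(1/R2 + 1/C) = 8.611 - j10.29 Ω.
Step 4 — Series with R1: Z_total = R1 + (R2 || C) = 19.91 - j10.29 Ω = 22.41∠-27.3° Ω.

Z = 19.91 - j10.29 Ω = 22.41∠-27.3° Ω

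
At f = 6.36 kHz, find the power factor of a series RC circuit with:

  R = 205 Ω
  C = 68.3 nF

Step 1 — Angular frequency: ω = 2π·f = 2π·6360 = 3.996e+04 rad/s.
Step 2 — Component impedances:
  R: Z = R = 205 Ω
  C: Z = 1/(jωC) = -j/(ω·C) = 0 - j366.4 Ω
Step 3 — Series combination: Z_total = R + C = 205 - j366.4 Ω = 419.8∠-60.8° Ω.
Step 4 — Power factor: PF = cos(φ) = Re(Z)/|Z| = 205/419.8 = 0.4883.
Step 5 — Type: Im(Z) = -366.4 ⇒ leading (phase φ = -60.8°).

PF = 0.4883 (leading, φ = -60.8°)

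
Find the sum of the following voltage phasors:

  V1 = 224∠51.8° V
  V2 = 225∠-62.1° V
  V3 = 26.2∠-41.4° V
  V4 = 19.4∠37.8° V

Step 1 — Convert each phasor to rectangular form:
  V1 = 224·(cos(51.8°) + j·sin(51.8°)) = 138.5 + j176 V
  V2 = 225·(cos(-62.1°) + j·sin(-62.1°)) = 105.3 - j198.8 V
  V3 = 26.2·(cos(-41.4°) + j·sin(-41.4°)) = 19.65 - j17.33 V
  V4 = 19.4·(cos(37.8°) + j·sin(37.8°)) = 15.33 + j11.89 V
Step 2 — Sum components: V_total = 278.8 - j28.25 V.
Step 3 — Convert to polar: |V_total| = 280.2 V, ∠V_total = -5.8°.

V_total = 280.2∠-5.8° V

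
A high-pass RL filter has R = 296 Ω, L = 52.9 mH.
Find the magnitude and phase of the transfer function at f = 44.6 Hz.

Step 1 — Angular frequency: ω = 2π·44.6 = 280.2 rad/s.
Step 2 — Transfer function: H(jω) = jωL/(R + jωL).
Step 3 — Numerator jωL = j·14.82; denominator R + jωL = 296 + j14.82.
Step 4 — H = 0.002502 + j0.04996.
Step 5 — Magnitude: |H| = 0.05002 (-26.0 dB); phase: φ = 87.1°.

|H| = 0.05002 (-26.0 dB), φ = 87.1°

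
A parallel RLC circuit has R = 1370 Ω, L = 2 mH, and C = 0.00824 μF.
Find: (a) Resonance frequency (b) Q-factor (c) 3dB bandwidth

Step 1 — Resonance: ω₀ = 1/√(LC) = 1/√(0.002·8.24e-09) = 2.463e+05 rad/s.
Step 2 — f₀ = ω₀/(2π) = 3.921e+04 Hz.
Step 3 — Parallel Q: Q = R/(ω₀L) = 1370/(2.463e+05·0.002) = 2.781.
Step 4 — Bandwidth: Δω = ω₀/Q = 8.858e+04 rad/s; BW = Δω/(2π) = 1.41e+04 Hz.

(a) f₀ = 3.921e+04 Hz  (b) Q = 2.781  (c) BW = 1.41e+04 Hz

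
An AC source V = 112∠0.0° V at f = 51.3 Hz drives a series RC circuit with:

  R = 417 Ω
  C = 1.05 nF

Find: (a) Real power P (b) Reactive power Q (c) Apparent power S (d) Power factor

Step 1 — Angular frequency: ω = 2π·f = 2π·51.3 = 322.3 rad/s.
Step 2 — Component impedances:
  R: Z = R = 417 Ω
  C: Z = 1/(jωC) = -j/(ω·C) = 0 - j2.955e+06 Ω
Step 3 — Series combination: Z_total = R + C = 417 - j2.955e+06 Ω = 2.955e+06∠-90.0° Ω.
Step 4 — Source phasor: V = 112∠0.0° V = 112 V.
Step 5 — Current: I = V / Z = 5.35e-09 + j3.791e-05 A = 3.791e-05∠90.0° A.
Step 6 — Complex power: S = V·I* = 5.992e-07 - j0.004245 VA.
Step 7 — Real power: P = Re(S) = 5.992e-07 W.
Step 8 — Reactive power: Q = Im(S) = -0.004245 VAR.
Step 9 — Apparent power: |S| = 0.004245 VA.
Step 10 — Power factor: PF = P/|S| = 0.0001411 (leading).

(a) P = 5.992e-07 W  (b) Q = -0.004245 VAR  (c) S = 0.004245 VA  (d) PF = 0.0001411 (leading)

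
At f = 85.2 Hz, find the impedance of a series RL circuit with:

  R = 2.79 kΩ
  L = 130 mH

Step 1 — Angular frequency: ω = 2π·f = 2π·85.2 = 535.3 rad/s.
Step 2 — Component impedances:
  R: Z = R = 2790 Ω
  L: Z = jωL = j·535.3·0.13 = 0 + j69.59 Ω
Step 3 — Series combination: Z_total = R + L = 2790 + j69.59 Ω = 2791∠1.4° Ω.

Z = 2790 + j69.59 Ω = 2791∠1.4° Ω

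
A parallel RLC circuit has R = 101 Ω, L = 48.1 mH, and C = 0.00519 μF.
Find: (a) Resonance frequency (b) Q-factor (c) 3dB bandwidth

Step 1 — Resonance: ω₀ = 1/√(LC) = 1/√(0.0481·5.19e-09) = 6.329e+04 rad/s.
Step 2 — f₀ = ω₀/(2π) = 1.007e+04 Hz.
Step 3 — Parallel Q: Q = R/(ω₀L) = 101/(6.329e+04·0.0481) = 0.03318.
Step 4 — Bandwidth: Δω = ω₀/Q = 1.908e+06 rad/s; BW = Δω/(2π) = 3.036e+05 Hz.

(a) f₀ = 1.007e+04 Hz  (b) Q = 0.03318  (c) BW = 3.036e+05 Hz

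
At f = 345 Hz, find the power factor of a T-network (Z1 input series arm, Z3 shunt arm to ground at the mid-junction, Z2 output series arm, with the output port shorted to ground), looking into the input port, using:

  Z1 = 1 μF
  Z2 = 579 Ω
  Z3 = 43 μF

Step 1 — Angular frequency: ω = 2π·f = 2π·345 = 2168 rad/s.
Step 2 — Component impedances:
  Z1: Z = 1/(jωC) = -j/(ω·C) = 0 - j461.3 Ω
  Z2: Z = R = 579 Ω
  Z3: Z = 1/(jωC) = -j/(ω·C) = 0 - j10.73 Ω
Step 3 — With the output port shorted to ground, the output series arm Z2 runs from the junction to ground; the shunt arm Z3 also runs from the junction to ground. They appear in parallel: Z3 || Z2 = 0.1987 - j10.72 Ω.
Step 4 — Series with input arm Z1: Z_in = Z1 + (Z3 || Z2) = 0.1987 - j472 Ω = 472∠-90.0° Ω.
Step 5 — Power factor: PF = cos(φ) = Re(Z)/|Z| = 0.1987/472 = 0.000421.
Step 6 — Type: Im(Z) = -472 ⇒ leading (phase φ = -90.0°).

PF = 0.000421 (leading, φ = -90.0°)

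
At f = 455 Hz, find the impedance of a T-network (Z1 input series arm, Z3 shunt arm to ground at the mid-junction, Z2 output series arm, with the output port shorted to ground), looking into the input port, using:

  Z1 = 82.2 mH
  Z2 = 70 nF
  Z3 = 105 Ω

Step 1 — Angular frequency: ω = 2π·f = 2π·455 = 2859 rad/s.
Step 2 — Component impedances:
  Z1: Z = jωL = j·2859·0.0822 = 0 + j235 Ω
  Z2: Z = 1/(jωC) = -j/(ω·C) = 0 - j4997 Ω
  Z3: Z = R = 105 Ω
Step 3 — With the output port shorted to ground, the output series arm Z2 runs from the junction to ground; the shunt arm Z3 also runs from the junction to ground. They appear in parallel: Z3 || Z2 = 105 - j2.205 Ω.
Step 4 — Series with input arm Z1: Z_in = Z1 + (Z3 || Z2) = 105 + j232.8 Ω = 255.4∠65.7° Ω.

Z = 105 + j232.8 Ω = 255.4∠65.7° Ω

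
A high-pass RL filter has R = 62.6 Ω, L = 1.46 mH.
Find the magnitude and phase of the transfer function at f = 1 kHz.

Step 1 — Angular frequency: ω = 2π·1000 = 6283 rad/s.
Step 2 — Transfer function: H(jω) = jωL/(R + jωL).
Step 3 — Numerator jωL = j·9.173; denominator R + jωL = 62.6 + j9.173.
Step 4 — H = 0.02102 + j0.1435.
Step 5 — Magnitude: |H| = 0.145 (-16.8 dB); phase: φ = 81.7°.

|H| = 0.145 (-16.8 dB), φ = 81.7°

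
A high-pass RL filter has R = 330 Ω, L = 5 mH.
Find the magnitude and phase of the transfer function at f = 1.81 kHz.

Step 1 — Angular frequency: ω = 2π·1810 = 1.137e+04 rad/s.
Step 2 — Transfer function: H(jω) = jωL/(R + jωL).
Step 3 — Numerator jωL = j·56.86; denominator R + jωL = 330 + j56.86.
Step 4 — H = 0.02884 + j0.1673.
Step 5 — Magnitude: |H| = 0.1698 (-15.4 dB); phase: φ = 80.2°.

|H| = 0.1698 (-15.4 dB), φ = 80.2°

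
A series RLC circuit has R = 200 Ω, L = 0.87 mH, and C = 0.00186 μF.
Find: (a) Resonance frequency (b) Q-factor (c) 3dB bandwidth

Step 1 — Resonance: ω₀ = 1/√(LC) = 1/√(0.00087·1.86e-09) = 7.861e+05 rad/s.
Step 2 — f₀ = ω₀/(2π) = 1.251e+05 Hz.
Step 3 — Series Q: Q = ω₀L/R = 7.861e+05·0.00087/200 = 3.42.
Step 4 — Bandwidth: Δω = ω₀/Q = 2.299e+05 rad/s; BW = Δω/(2π) = 3.659e+04 Hz.

(a) f₀ = 1.251e+05 Hz  (b) Q = 3.42  (c) BW = 3.659e+04 Hz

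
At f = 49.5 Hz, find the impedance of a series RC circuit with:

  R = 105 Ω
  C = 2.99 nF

Step 1 — Angular frequency: ω = 2π·f = 2π·49.5 = 311 rad/s.
Step 2 — Component impedances:
  R: Z = R = 105 Ω
  C: Z = 1/(jωC) = -j/(ω·C) = 0 - j1.075e+06 Ω
Step 3 — Series combination: Z_total = R + C = 105 - j1.075e+06 Ω = 1.075e+06∠-90.0° Ω.

Z = 105 - j1.075e+06 Ω = 1.075e+06∠-90.0° Ω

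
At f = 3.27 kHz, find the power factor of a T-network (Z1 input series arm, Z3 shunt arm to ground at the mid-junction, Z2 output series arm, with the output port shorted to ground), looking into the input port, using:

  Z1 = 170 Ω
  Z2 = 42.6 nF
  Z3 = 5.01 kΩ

Step 1 — Angular frequency: ω = 2π·f = 2π·3270 = 2.055e+04 rad/s.
Step 2 — Component impedances:
  Z1: Z = R = 170 Ω
  Z2: Z = 1/(jωC) = -j/(ω·C) = 0 - j1143 Ω
  Z3: Z = R = 5010 Ω
Step 3 — With the output port shorted to ground, the output series arm Z2 runs from the junction to ground; the shunt arm Z3 also runs from the junction to ground. They appear in parallel: Z3 || Z2 = 247.7 - j1086 Ω.
Step 4 — Series with input arm Z1: Z_in = Z1 + (Z3 || Z2) = 417.7 - j1086 Ω = 1164∠-69.0° Ω.
Step 5 — Power factor: PF = cos(φ) = Re(Z)/|Z| = 417.668/1163.58 = 0.359.
Step 6 — Type: Im(Z) = -1086 ⇒ leading (phase φ = -69.0°).

PF = 0.359 (leading, φ = -69.0°)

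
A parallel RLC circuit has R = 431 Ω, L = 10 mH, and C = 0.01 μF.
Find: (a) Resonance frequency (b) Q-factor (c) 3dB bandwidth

Step 1 — Resonance: ω₀ = 1/√(LC) = 1/√(0.01·1e-08) = 1e+05 rad/s.
Step 2 — f₀ = ω₀/(2π) = 1.592e+04 Hz.
Step 3 — Parallel Q: Q = R/(ω₀L) = 431/(1e+05·0.01) = 0.431.
Step 4 — Bandwidth: Δω = ω₀/Q = 2.32e+05 rad/s; BW = Δω/(2π) = 3.693e+04 Hz.

(a) f₀ = 1.592e+04 Hz  (b) Q = 0.431  (c) BW = 3.693e+04 Hz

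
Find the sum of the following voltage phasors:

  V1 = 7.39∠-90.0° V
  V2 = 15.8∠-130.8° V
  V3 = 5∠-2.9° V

Step 1 — Convert each phasor to rectangular form:
  V1 = 7.39·(cos(-90.0°) + j·sin(-90.0°)) = 0 - j7.39 V
  V2 = 15.8·(cos(-130.8°) + j·sin(-130.8°)) = -10.32 - j11.96 V
  V3 = 5·(cos(-2.9°) + j·sin(-2.9°)) = 4.994 - j0.253 V
Step 2 — Sum components: V_total = -5.33 - j19.6 V.
Step 3 — Convert to polar: |V_total| = 20.32 V, ∠V_total = -105.2°.

V_total = 20.32∠-105.2° V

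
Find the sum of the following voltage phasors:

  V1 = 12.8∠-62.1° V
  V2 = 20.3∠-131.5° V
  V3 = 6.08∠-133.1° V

Step 1 — Convert each phasor to rectangular form:
  V1 = 12.8·(cos(-62.1°) + j·sin(-62.1°)) = 5.99 - j11.31 V
  V2 = 20.3·(cos(-131.5°) + j·sin(-131.5°)) = -13.45 - j15.2 V
  V3 = 6.08·(cos(-133.1°) + j·sin(-133.1°)) = -4.154 - j4.439 V
Step 2 — Sum components: V_total = -11.62 - j30.96 V.
Step 3 — Convert to polar: |V_total| = 33.06 V, ∠V_total = -110.6°.

V_total = 33.06∠-110.6° V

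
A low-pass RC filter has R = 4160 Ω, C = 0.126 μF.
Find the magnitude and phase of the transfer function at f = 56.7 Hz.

Step 1 — Angular frequency: ω = 2π·56.7 = 356.3 rad/s.
Step 2 — Transfer function: H(jω) = 1/(1 + jωRC).
Step 3 — Denominator: 1 + jωRC = 1 + j·356.3·4160·1.26e-07 = 1 + j0.1867.
Step 4 — H = 0.9663 - j0.1804.
Step 5 — Magnitude: |H| = 0.983 (-0.1 dB); phase: φ = -10.6°.

|H| = 0.983 (-0.1 dB), φ = -10.6°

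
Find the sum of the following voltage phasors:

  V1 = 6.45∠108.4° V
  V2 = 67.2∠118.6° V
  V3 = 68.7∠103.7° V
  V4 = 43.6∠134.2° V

Step 1 — Convert each phasor to rectangular form:
  V1 = 6.45·(cos(108.4°) + j·sin(108.4°)) = -2.036 + j6.12 V
  V2 = 67.2·(cos(118.6°) + j·sin(118.6°)) = -32.17 + j59 V
  V3 = 68.7·(cos(103.7°) + j·sin(103.7°)) = -16.27 + j66.75 V
  V4 = 43.6·(cos(134.2°) + j·sin(134.2°)) = -30.4 + j31.26 V
Step 2 — Sum components: V_total = -80.87 + j163.1 V.
Step 3 — Convert to polar: |V_total| = 182.1 V, ∠V_total = 116.4°.

V_total = 182.1∠116.4° V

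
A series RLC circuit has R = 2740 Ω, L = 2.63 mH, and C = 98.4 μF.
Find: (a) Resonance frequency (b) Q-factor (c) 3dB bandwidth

Step 1 — Resonance: ω₀ = 1/√(LC) = 1/√(0.00263·9.84e-05) = 1966 rad/s.
Step 2 — f₀ = ω₀/(2π) = 312.9 Hz.
Step 3 — Series Q: Q = ω₀L/R = 1966·0.00263/2740 = 0.001887.
Step 4 — Bandwidth: Δω = ω₀/Q = 1.042e+06 rad/s; BW = Δω/(2π) = 1.658e+05 Hz.

(a) f₀ = 312.9 Hz  (b) Q = 0.001887  (c) BW = 1.658e+05 Hz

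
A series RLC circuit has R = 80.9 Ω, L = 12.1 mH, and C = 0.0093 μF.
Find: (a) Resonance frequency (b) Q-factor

Step 1 — Resonance condition Im(Z)=0 gives ω₀ = 1/√(LC).
Step 2 — ω₀ = 1/√(0.0121·9.3e-09) = 9.427e+04 rad/s.
Step 3 — f₀ = ω₀/(2π) = 1.5e+04 Hz.
Step 4 — Series Q: Q = ω₀L/R = 9.427e+04·0.0121/80.9 = 14.1.

(a) f₀ = 1.5e+04 Hz  (b) Q = 14.1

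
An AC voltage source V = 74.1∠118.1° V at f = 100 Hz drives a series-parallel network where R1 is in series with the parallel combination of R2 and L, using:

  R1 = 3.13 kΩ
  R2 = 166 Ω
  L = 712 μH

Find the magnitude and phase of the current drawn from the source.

Step 1 — Angular frequency: ω = 2π·f = 2π·100 = 628.3 rad/s.
Step 2 — Component impedances:
  R1: Z = R = 3130 Ω
  R2: Z = R = 166 Ω
  L: Z = jωL = j·628.3·0.000712 = 0 + j0.4474 Ω
Step 3 — Parallel branch: R2 || L = 1/(1/R2 + 1/L) = 0.001206 + j0.4474 Ω.
Step 4 — Series with R1: Z_total = R1 + (R2 || L) = 3130 + j0.4474 Ω = 3130∠0.0° Ω.
Step 5 — Source phasor: V = 74.1∠118.1° V = -34.9 + j65.37 V.
Step 6 — Ohm's law: I = V / Z_total = (-34.9 + j65.37) / (3130 + j0.4474) = -0.01115 + j0.02089 A.
Step 7 — Convert to polar: |I| = 0.02367 A, ∠I = 118.1°.

I = 0.02367∠118.1° A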